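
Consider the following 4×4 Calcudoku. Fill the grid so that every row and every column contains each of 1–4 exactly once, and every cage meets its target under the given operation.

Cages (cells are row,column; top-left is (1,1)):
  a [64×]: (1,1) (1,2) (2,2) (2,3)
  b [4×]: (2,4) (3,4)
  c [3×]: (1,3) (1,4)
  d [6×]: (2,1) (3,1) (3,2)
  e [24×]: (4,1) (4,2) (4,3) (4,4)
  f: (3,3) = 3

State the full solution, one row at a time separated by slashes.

4 2 1 3 / 3 4 2 1 / 2 1 3 4 / 1 3 4 2

F is a freebie; hence (3,3) = 3.
3 is placed in column 3; hence (1,3) = 1.
Cage c's pair has product 3; hence (1,4) = 3.
Cage d has product 6, so (2,1) = 3.
The 4 cells of cage e must have product 24, which forces (4,2) = 3.
In row 2, 1 can only go at (2,4), so (2,4) = 1.
1 is placed in column 4, which forces (3,4) = 4.
The 4 cells of cage e must have product 24, leaving (4,1) = 1.
4 is placed in column 4, leaving (4,4) = 2.
1 is placed in column 1, which forces (3,1) = 2.
Cage d needs product 6; hence (3,2) = 1.
Row 4 already has 2; hence (4,3) = 4.
Column 1 already has 2, so (1,1) = 4.
Cage a needs product 64; hence (1,2) = 2.
Cage a has product 64, which forces (2,2) = 4.
Column 3 already has 4; hence (2,3) = 2.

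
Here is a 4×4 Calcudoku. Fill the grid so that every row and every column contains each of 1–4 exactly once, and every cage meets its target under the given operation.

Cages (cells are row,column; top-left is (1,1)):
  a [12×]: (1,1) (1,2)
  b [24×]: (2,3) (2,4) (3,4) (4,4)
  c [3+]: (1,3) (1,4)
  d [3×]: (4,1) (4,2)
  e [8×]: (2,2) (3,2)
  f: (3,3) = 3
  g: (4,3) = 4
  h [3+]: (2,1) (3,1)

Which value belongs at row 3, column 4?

Cage f is given, which forces (3,3) = 3.
G is a freebie, so (4,3) = 4.
Row 2 needs a 3, and only (2,4) is open for it.
Cage b needs product 24, leaving (3,4) = 4.
The two cells of cage e must have product 8, leaving (2,2) = 4.
Row 3 already has 4; hence (3,2) = 2.
The two cells of cage a must have product 12, leaving (1,1) = 4.
4 is placed in column 2, so (1,2) = 3.
Cage h needs two cells with sum 3, so (2,1) = 2.
Row 2 now contains 2, which forces (2,3) = 1.
Row 3 now contains 2; hence (3,1) = 1.
Column 1 already has 1, so (4,1) = 3.
Column 2 now contains 3, which forces (4,2) = 1.
1 is placed in row 4, which forces (4,4) = 2.
Column 3 already has 1; hence (1,3) = 2.
Column 4 now contains 2; hence (1,4) = 1.
Completed grid: 4 3 2 1 / 2 4 1 3 / 1 2 3 4 / 3 1 4 2.

4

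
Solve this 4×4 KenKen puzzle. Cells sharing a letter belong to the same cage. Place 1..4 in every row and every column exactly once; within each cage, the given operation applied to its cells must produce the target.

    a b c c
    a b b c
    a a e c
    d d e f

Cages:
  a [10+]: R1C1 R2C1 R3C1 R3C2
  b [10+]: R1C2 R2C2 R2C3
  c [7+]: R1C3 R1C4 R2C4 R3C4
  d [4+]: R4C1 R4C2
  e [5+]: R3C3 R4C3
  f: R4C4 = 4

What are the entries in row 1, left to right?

2 4 1 3

Cage c has sum 7, which forces R1C3 = 1.
Cage f is a single given cell; hence R4C4 = 4.
The only place for 2 in row 4 is R4C3.
2 is placed in column 3, which forces R3C3 = 3.
Cage b needs sum 10, leaving R1C2 = 4.
Cage b has sum 10; hence R2C2 = 2.
Column 3 now contains 3, which forces R2C3 = 4.
Column 2 now contains 2, leaving R3C2 = 1.
1 is placed in row 3, which forces R3C4 = 2.
Column 2 now contains 1; hence R4C2 = 3.
The 4 cells of cage a must have sum 10, leaving R1C1 = 2.
Column 4 already has 2; hence R1C4 = 3.
Cage a needs sum 10, which forces R2C1 = 3.
Cage c needs sum 7; hence R2C4 = 1.
Row 3 now contains 2, leaving R3C1 = 4.
Row 4 already has 3; hence R4C1 = 1.
Filled in: 2 4 1 3 / 3 2 4 1 / 4 1 3 2 / 1 3 2 4.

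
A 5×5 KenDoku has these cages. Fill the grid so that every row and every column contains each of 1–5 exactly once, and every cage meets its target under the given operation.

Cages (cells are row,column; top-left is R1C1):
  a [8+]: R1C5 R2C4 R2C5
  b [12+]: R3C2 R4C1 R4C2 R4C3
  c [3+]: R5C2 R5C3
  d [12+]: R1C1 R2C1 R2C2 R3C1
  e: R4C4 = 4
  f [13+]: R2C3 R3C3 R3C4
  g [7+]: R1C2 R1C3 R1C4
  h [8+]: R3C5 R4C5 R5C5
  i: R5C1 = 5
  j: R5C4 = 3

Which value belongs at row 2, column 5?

2

E is a freebie; hence R4C4 = 4.
Cage i is a single given cell; hence R5C1 = 5.
Cage j is a single given cell; hence R5C4 = 3.
Cage f needs sum 13; hence R2C3 = 5.
The 3 cells of cage f must have sum 13, leaving R3C3 = 3.
4 is placed in column 4, which forces R3C4 = 5.
Cage b needs sum 12, leaving R4C2 = 5.
Row 4 already has 5, leaving R4C5 = 3.
Cage b needs sum 12, so R3C2 = 4.
4 is placed in row 3, so R3C5 = 1.
Column 5 already has 1, so R5C5 = 4.
Cage d has sum 12, so R1C1 = 3.
The 3 cells of cage g must have sum 7, leaving R1C3 = 4.
The 3 cells of cage a must have sum 8; hence R1C5 = 5.
Cage d needs sum 12, which forces R2C1 = 4.
4 is placed in column 2, which forces R2C2 = 3.
The 3 cells of cage a must have sum 8; hence R2C4 = 1.
Column 5 now contains 4, so R2C5 = 2.
1 is placed in row 3, so R3C1 = 2.
Column 1 now contains 2; hence R4C1 = 1.
Row 4 now contains 1, leaving R4C3 = 2.
Column 3 already has 2, leaving R5C3 = 1.
Cage g needs sum 7, leaving R1C2 = 1.
1 is placed in column 4, which forces R1C4 = 2.
Row 5 now contains 1, so R5C2 = 2.
Completed grid: 3 1 4 2 5 / 4 3 5 1 2 / 2 4 3 5 1 / 1 5 2 4 3 / 5 2 1 3 4.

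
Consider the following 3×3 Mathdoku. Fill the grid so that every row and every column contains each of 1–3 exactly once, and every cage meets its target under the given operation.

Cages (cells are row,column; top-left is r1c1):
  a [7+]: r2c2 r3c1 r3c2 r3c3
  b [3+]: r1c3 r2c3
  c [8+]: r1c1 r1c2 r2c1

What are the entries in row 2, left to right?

Cage c has sum 8; hence r1c1 = 2.
Cage c needs sum 8, which forces r1c2 = 3.
2 is placed in row 1; hence r1c3 = 1.
Cage c needs sum 8, leaving r2c1 = 3.
Cage a needs sum 7, so r2c2 = 1.
1 is placed in column 3, leaving r2c3 = 2.
Column 1 already has 3, leaving r3c1 = 1.
3 is placed in column 2, leaving r3c2 = 2.
Column 3 now contains 2, which forces r3c3 = 3.
Filled in: 2 3 1 / 3 1 2 / 1 2 3.

3 1 2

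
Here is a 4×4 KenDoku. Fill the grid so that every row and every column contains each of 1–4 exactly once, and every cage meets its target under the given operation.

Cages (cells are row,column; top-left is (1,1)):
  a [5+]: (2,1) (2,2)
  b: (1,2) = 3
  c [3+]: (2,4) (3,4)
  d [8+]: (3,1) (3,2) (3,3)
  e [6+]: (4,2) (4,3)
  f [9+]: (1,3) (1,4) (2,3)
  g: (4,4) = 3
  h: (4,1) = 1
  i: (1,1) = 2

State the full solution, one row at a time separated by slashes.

Cage i is given, leaving (1,1) = 2.
Cage b is given, so (1,2) = 3.
Row 1 already has 3, leaving (1,4) = 4.
H is a freebie, which forces (4,1) = 1.
Cage g is a single given cell; hence (4,4) = 3.
4 is placed in row 1, so (1,3) = 1.
Cage f has sum 9; hence (2,3) = 4.
Column 3 now contains 4, which forces (3,3) = 3.
Column 3 now contains 4; hence (4,3) = 2.
Row 2 now contains 4, leaving (2,1) = 3.
Cage a's pair has sum 5, so (2,2) = 2.
2 is placed in row 2, so (2,4) = 1.
3 is placed in row 3, leaving (3,1) = 4.
Cage d needs sum 8; hence (3,2) = 1.
1 is placed in column 4, so (3,4) = 2.
Row 4 now contains 2; hence (4,2) = 4.

2 3 1 4 / 3 2 4 1 / 4 1 3 2 / 1 4 2 3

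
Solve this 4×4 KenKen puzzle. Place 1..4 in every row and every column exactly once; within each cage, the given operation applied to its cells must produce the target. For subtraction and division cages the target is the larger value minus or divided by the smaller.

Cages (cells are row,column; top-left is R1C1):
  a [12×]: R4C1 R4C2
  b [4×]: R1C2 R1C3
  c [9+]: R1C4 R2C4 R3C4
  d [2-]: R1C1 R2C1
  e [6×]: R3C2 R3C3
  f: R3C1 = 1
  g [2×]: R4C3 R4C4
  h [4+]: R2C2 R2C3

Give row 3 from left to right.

1 2 3 4

F is a freebie, which forces R3C1 = 1.
The only place for 3 in row 1 is R1C4.
Row 1 needs a 2, and only R1C1 is open for it.
Column 1 already has 2, leaving R2C1 = 4.
Row 2 already has 4, so R2C4 = 2.
Column 4 already has 2, so R3C4 = 4.
Column 1 now contains 4, so R4C1 = 3.
3 is placed in row 4, leaving R4C2 = 4.
Column 4 already has 2, which forces R4C4 = 1.
4 is placed in column 2; hence R1C2 = 1.
The two cells of cage b must have product 4; hence R1C3 = 4.
Column 2 already has 1, so R2C2 = 3.
Row 2 already has 3, which forces R2C3 = 1.
3 is placed in column 2, which forces R3C2 = 2.
2 is placed in row 3, so R3C3 = 3.
Row 4 now contains 1; hence R4C3 = 2.
The full grid is 2 1 4 3 / 4 3 1 2 / 1 2 3 4 / 3 4 2 1.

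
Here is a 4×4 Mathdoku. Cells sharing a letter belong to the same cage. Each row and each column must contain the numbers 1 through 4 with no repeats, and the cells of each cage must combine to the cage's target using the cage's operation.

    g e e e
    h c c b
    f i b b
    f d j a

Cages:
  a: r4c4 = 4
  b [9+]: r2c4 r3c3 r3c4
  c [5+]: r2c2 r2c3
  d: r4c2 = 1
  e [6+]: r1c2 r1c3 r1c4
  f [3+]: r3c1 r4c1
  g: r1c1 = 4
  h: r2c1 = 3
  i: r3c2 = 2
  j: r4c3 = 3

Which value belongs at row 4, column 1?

Cage g is a single given cell, so r1c1 = 4.
H is a freebie, leaving r2c1 = 3.
I is a freebie, leaving r3c2 = 2.
Cage d is a single given cell; hence r4c2 = 1.
Cage j is given; hence r4c3 = 3.
A is a freebie, leaving r4c4 = 4.
Column 2 already has 1, so r1c2 = 3.
Column 2 already has 1; hence r2c2 = 4.
Cage c's pair has sum 5, leaving r2c3 = 1.
Column 4 now contains 4, which forces r2c4 = 2.
Row 3 already has 2, which forces r3c1 = 1.
3 is placed in column 3, leaving r3c3 = 4.
Cage b has sum 9, leaving r3c4 = 3.
1 is placed in row 4, leaving r4c1 = 2.
1 is placed in column 3; hence r1c3 = 2.
Column 4 already has 2; hence r1c4 = 1.
Filled in: 4 3 2 1 / 3 4 1 2 / 1 2 4 3 / 2 1 3 4.

2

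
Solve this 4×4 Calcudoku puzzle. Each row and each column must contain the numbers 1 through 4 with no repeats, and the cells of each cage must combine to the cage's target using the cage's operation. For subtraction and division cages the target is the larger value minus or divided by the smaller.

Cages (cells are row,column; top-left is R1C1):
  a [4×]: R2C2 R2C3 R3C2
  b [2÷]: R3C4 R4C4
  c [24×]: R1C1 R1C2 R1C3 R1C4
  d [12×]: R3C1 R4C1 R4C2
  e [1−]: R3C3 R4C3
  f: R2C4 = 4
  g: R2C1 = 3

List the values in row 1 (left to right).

2 4 1 3

G is a freebie, so R2C1 = 3.
Cage f is given; hence R2C4 = 4.
Row 2 already has 4, which forces R2C2 = 1.
Cage a needs product 4; hence R2C3 = 2.
Cage a needs product 4, so R3C2 = 2.
Row 3 now contains 2; hence R3C4 = 1.
The 3 cells of cage d must have product 12, which forces R4C2 = 3.
1 is placed in column 4, leaving R4C4 = 2.
The 4 cells of cage c must have product 24, which forces R1C1 = 2.
Column 2 already has 3, leaving R1C2 = 4.
The 4 cells of cage c must have product 24; hence R1C3 = 1.
Column 4 now contains 2, which forces R1C4 = 3.
Row 3 now contains 1, so R3C1 = 4.
The two cells of cage e must have difference 1, so R3C3 = 3.
The 3 cells of cage d must have product 12, so R4C1 = 1.
Cage e's pair has difference 1, which forces R4C3 = 4.
The full grid is 2 4 1 3 / 3 1 2 4 / 4 2 3 1 / 1 3 4 2.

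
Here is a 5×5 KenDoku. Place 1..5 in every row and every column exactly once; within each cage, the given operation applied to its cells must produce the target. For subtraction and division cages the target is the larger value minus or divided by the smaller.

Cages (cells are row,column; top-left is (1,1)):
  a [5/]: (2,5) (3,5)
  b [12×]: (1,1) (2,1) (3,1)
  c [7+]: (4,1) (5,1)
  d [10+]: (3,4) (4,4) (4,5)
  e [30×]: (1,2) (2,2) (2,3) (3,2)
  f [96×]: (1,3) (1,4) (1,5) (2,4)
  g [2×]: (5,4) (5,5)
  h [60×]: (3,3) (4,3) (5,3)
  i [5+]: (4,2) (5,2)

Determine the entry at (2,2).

2

The 4 cells of cage f must have product 96; hence (2,4) = 4.
The only place for 5 in row 1 is (1,2).
In row 1, 1 can only go at (1,1), so (1,1) = 1.
Column 1 now contains 1, so (2,1) = 3.
The 3 cells of cage b must have product 12, so (3,1) = 4.
Cage e has product 30, which forces (3,2) = 3.
Row 3 already has 3, which forces (3,3) = 5.
Row 3 now contains 5, so (3,5) = 1.
1 is placed in column 5, so (5,5) = 2.
1 is placed in column 5, which forces (2,5) = 5.
1 is placed in row 3, so (3,4) = 2.
Cage c's pair has sum 7, leaving (4,1) = 2.
Column 5 already has 5, so (4,5) = 3.
2 is placed in row 5, leaving (5,1) = 5.
2 is placed in row 5; hence (5,4) = 1.
The 4 cells of cage f must have product 96, which forces (1,3) = 2.
Column 4 already has 2, leaving (1,4) = 3.
Column 5 now contains 3, which forces (1,5) = 4.
Column 3 now contains 2, which forces (2,3) = 1.
Cage i's pair has sum 5; hence (4,2) = 1.
Row 4 now contains 3, leaving (4,3) = 4.
Row 4 now contains 3, so (4,4) = 5.
1 is placed in row 5, so (5,2) = 4.
The 3 cells of cage h must have product 60, so (5,3) = 3.
Row 2 now contains 1, which forces (2,2) = 2.
The full grid is 1 5 2 3 4 / 3 2 1 4 5 / 4 3 5 2 1 / 2 1 4 5 3 / 5 4 3 1 2.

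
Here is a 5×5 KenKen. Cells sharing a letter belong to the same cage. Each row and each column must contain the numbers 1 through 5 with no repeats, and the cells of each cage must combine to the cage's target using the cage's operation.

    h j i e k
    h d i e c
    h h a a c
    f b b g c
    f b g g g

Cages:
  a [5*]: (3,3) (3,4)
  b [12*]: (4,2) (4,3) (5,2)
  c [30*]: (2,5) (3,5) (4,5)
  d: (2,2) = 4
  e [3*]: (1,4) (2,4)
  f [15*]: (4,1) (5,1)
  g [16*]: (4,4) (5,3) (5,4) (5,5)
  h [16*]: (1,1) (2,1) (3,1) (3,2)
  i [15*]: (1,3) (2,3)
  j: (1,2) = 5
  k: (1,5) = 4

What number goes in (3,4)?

J is a freebie, which forces (1,2) = 5.
Row 1 already has 5, so (1,3) = 3.
Row 1 now contains 3, leaving (1,4) = 1.
Cage k is a single given cell, so (1,5) = 4.
D is a freebie, so (2,2) = 4.
Column 3 now contains 3, leaving (2,3) = 5.
Column 4 already has 1, which forces (2,4) = 3.
Row 2 now contains 3, which forces (2,5) = 2.
Cage h has product 16, which forces (3,2) = 2.
Column 3 now contains 5, so (3,3) = 1.
Column 4 already has 1; hence (3,4) = 5.
5 is placed in row 3, so (3,5) = 3.
Cage g needs product 16; hence (4,4) = 2.
3 is placed in column 5, leaving (4,5) = 5.
Column 4 already has 1; hence (5,4) = 4.
Column 5 now contains 2, which forces (5,5) = 1.
4 is placed in row 1, leaving (1,1) = 2.
Row 2 already has 2, which forces (2,1) = 1.
Row 3 already has 1; hence (3,1) = 4.
5 is placed in row 4, leaving (4,1) = 3.
Cage b has product 12, which forces (4,2) = 1.
Row 4 already has 2, so (4,3) = 4.
The two cells of cage f must have product 15; hence (5,1) = 5.
Row 5 already has 1; hence (5,2) = 3.
Row 5 now contains 4, leaving (5,3) = 2.
Completed grid: 2 5 3 1 4 / 1 4 5 3 2 / 4 2 1 5 3 / 3 1 4 2 5 / 5 3 2 4 1.

5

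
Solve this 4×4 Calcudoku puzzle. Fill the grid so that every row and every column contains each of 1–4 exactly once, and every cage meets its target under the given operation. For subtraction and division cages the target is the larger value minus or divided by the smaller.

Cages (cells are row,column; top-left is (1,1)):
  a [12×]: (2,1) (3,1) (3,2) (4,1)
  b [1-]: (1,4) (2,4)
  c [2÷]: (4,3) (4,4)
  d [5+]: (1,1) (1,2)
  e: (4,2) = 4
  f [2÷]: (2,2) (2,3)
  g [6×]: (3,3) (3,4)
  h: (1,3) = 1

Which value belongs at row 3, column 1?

H is a freebie, which forces (1,3) = 1.
E is a freebie, which forces (4,2) = 4.
Row 4 already has 4; hence (4,3) = 2.
Row 4 already has 2; hence (4,4) = 1.
Cage f needs two cells with quotient 2, leaving (2,2) = 2.
Column 3 already has 2, which forces (2,3) = 4.
Row 2 already has 4; hence (2,4) = 3.
2 is placed in column 2, leaving (3,2) = 1.
Column 3 already has 2, leaving (3,3) = 3.
The two cells of cage g must have product 6; hence (3,4) = 2.
Row 4 now contains 1, so (4,1) = 3.
Column 1 already has 3, leaving (1,1) = 2.
2 is placed in column 2, leaving (1,2) = 3.
2 is placed in column 4, so (1,4) = 4.
2 is placed in row 2; hence (2,1) = 1.
Row 3 already has 1; hence (3,1) = 4.
The full grid is 2 3 1 4 / 1 2 4 3 / 4 1 3 2 / 3 4 2 1.

4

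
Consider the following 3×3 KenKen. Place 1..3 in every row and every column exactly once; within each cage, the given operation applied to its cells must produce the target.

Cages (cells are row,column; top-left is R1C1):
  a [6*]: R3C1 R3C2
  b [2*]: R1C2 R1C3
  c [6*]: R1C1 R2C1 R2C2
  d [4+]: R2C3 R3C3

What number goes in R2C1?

1

The only place for 3 in row 1 is R1C1.
Column 1 already has 3, so R3C1 = 2.
Cage a's pair has product 6; hence R3C2 = 3.
Row 3 already has 3, leaving R3C3 = 1.
Cage b needs two cells with product 2, leaving R1C2 = 1.
Column 3 now contains 1, so R1C3 = 2.
Column 1 now contains 2, so R2C1 = 1.
The 3 cells of cage c must have product 6, so R2C2 = 2.
Column 3 now contains 1; hence R2C3 = 3.
Completed grid: 3 1 2 / 1 2 3 / 2 3 1.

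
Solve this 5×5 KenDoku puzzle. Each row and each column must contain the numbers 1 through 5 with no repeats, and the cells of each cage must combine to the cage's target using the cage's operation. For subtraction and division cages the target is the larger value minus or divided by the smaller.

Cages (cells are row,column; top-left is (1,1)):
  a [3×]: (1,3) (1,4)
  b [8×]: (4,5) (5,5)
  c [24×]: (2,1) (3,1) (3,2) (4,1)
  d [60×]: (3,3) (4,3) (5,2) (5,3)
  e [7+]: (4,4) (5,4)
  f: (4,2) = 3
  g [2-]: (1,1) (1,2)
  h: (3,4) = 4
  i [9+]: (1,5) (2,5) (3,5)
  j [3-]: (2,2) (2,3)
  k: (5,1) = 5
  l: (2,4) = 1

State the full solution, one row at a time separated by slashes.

Cage l is given, so (2,4) = 1.
H is a freebie; hence (3,4) = 4.
Cage f is given; hence (4,2) = 3.
K is a freebie, which forces (5,1) = 5.
Cage a's pair has product 3, so (1,3) = 1.
1 is placed in column 4; hence (1,4) = 3.
Cage e's pair has sum 7; hence (4,4) = 5.
Cage e's pair has sum 7, so (5,4) = 2.
Row 5 now contains 2, so (5,5) = 4.
Cage i needs sum 9, which forces (1,5) = 5.
Cage i needs sum 9; hence (2,5) = 3.
Cage d has product 60, leaving (3,3) = 5.
Cage i needs sum 9; hence (3,5) = 1.
Cage d needs product 60, so (4,3) = 4.
Column 5 already has 4, which forces (4,5) = 2.
Row 5 now contains 4, leaving (5,2) = 1.
Row 5 now contains 4, so (5,3) = 3.
Cage c needs product 24; hence (2,1) = 4.
Cage j's pair has difference 3; hence (2,2) = 5.
Column 3 now contains 5; hence (2,3) = 2.
The 4 cells of cage c must have product 24, so (3,1) = 3.
Row 3 already has 1; hence (3,2) = 2.
2 is placed in row 4; hence (4,1) = 1.
Column 1 already has 4; hence (1,1) = 2.
Column 2 now contains 2, which forces (1,2) = 4.

2 4 1 3 5 / 4 5 2 1 3 / 3 2 5 4 1 / 1 3 4 5 2 / 5 1 3 2 4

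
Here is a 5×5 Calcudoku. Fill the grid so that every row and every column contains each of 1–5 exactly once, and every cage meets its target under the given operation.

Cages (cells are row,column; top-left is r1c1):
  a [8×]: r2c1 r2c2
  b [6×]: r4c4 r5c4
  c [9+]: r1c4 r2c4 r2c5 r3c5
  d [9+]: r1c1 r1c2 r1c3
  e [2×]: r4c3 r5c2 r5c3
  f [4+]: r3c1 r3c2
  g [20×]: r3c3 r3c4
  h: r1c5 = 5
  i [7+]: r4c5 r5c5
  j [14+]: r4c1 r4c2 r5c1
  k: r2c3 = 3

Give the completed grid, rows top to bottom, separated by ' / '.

Cage h is given, so r1c5 = 5.
K is a freebie, which forces r2c3 = 3.
Cage j needs sum 14, so r4c1 = 4.
The 3 cells of cage j must have sum 14, so r4c2 = 5.
Cage e has product 2, which forces r4c3 = 1.
Cage j has sum 14, which forces r5c1 = 5.
Cage e has product 2, leaving r5c2 = 1.
Cage e needs product 2, which forces r5c3 = 2.
Row 5 now contains 2, so r5c4 = 3.
Row 5 already has 3, which forces r5c5 = 4.
2 is placed in column 3, which forces r1c3 = 4.
Column 1 now contains 4; hence r2c1 = 2.
Cage a's pair has product 8; hence r2c2 = 4.
4 is placed in row 2, leaving r2c4 = 5.
Row 2 already has 2, which forces r2c5 = 1.
Cage f's pair has sum 4, so r3c1 = 1.
Column 2 now contains 1; hence r3c2 = 3.
Column 3 now contains 4; hence r3c3 = 5.
Column 4 already has 5, so r3c4 = 4.
Row 3 already has 3; hence r3c5 = 2.
Column 4 now contains 3, so r4c4 = 2.
The two cells of cage i must have sum 7, so r4c5 = 3.
Column 1 already has 2; hence r1c1 = 3.
Column 2 now contains 3, leaving r1c2 = 2.
Column 4 now contains 2, so r1c4 = 1.

3 2 4 1 5 / 2 4 3 5 1 / 1 3 5 4 2 / 4 5 1 2 3 / 5 1 2 3 4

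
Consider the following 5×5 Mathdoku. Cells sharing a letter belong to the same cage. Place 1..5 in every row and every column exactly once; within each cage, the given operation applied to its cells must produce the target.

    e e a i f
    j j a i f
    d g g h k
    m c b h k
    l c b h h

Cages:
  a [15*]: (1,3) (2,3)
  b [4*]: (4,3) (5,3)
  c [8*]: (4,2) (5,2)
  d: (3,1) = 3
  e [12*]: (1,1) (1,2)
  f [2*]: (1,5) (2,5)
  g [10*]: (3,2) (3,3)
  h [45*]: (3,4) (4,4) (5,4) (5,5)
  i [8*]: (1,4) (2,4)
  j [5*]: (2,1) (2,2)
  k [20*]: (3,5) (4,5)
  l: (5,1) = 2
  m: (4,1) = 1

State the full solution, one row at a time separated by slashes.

4 3 5 2 1 / 5 1 3 4 2 / 3 5 2 1 4 / 1 2 4 3 5 / 2 4 1 5 3

D is a freebie, which forces (3,1) = 3.
Cage m is a single given cell, leaving (4,1) = 1.
1 is placed in row 4; hence (4,3) = 4.
4 is placed in row 4, so (4,5) = 5.
L is a freebie, which forces (5,1) = 2.
2 is placed in row 5, leaving (5,2) = 4.
4 is placed in column 3; hence (5,3) = 1.
Row 5 now contains 1, which forces (5,4) = 5.
The 4 cells of cage h must have product 45; hence (5,5) = 3.
Column 1 already has 3, which forces (1,1) = 4.
Column 2 now contains 4, which forces (1,2) = 3.
Row 1 already has 3, so (1,3) = 5.
Row 1 now contains 4, which forces (1,4) = 2.
Row 1 already has 2, which forces (1,5) = 1.
Column 1 already has 1; hence (2,1) = 5.
Cage j needs two cells with product 5, which forces (2,2) = 1.
Column 3 already has 5, which forces (2,3) = 3.
Column 4 now contains 2, which forces (2,4) = 4.
1 is placed in column 5, leaving (2,5) = 2.
Column 3 already has 5, leaving (3,3) = 2.
5 is placed in column 4, which forces (3,4) = 1.
5 is placed in column 5, leaving (3,5) = 4.
4 is placed in row 4, so (4,2) = 2.
5 is placed in row 4, which forces (4,4) = 3.
Row 3 already has 2, which forces (3,2) = 5.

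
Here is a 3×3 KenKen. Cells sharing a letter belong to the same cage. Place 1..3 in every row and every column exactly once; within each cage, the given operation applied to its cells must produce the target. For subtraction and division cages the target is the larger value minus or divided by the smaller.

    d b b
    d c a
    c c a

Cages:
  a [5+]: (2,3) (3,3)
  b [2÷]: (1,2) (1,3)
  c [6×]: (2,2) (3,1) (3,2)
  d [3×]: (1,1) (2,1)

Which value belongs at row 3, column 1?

In row 1, 3 can only go at (1,1), so (1,1) = 3.
Column 1 now contains 3; hence (2,1) = 1.
Column 1 now contains 1, so (3,1) = 2.
2 is placed in row 3, leaving (3,3) = 3.
The 3 cells of cage c must have product 6, which forces (2,2) = 3.
Column 3 now contains 3, leaving (2,3) = 2.
Row 3 now contains 3; hence (3,2) = 1.
Column 2 already has 1, so (1,2) = 2.
Column 3 now contains 2, leaving (1,3) = 1.
Completed grid: 3 2 1 / 1 3 2 / 2 1 3.

2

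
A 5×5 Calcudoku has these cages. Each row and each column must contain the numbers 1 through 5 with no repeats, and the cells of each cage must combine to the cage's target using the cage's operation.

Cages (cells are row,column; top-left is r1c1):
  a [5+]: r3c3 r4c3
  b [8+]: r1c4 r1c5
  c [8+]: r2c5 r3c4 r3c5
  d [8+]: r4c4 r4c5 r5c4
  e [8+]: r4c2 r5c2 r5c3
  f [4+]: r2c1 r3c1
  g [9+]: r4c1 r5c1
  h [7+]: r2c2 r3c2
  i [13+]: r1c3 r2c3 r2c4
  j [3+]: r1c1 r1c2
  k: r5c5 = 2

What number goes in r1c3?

4

Cage k is given; hence r5c5 = 2.
In row 1, 4 can only go at r1c3, so r1c3 = 4.
Cage i has sum 13, so r2c3 = 5.
Cage i needs sum 13; hence r2c4 = 4.
In row 2, 2 can only go at r2c2, so r2c2 = 2.
Cage j needs two cells with sum 3, which forces r1c1 = 2.
Column 2 now contains 2; hence r1c2 = 1.
Cage h needs two cells with sum 7, so r3c2 = 5.
5 is placed in row 3, leaving r3c5 = 4.
Cage d needs sum 8, leaving r4c4 = 2.
The 3 cells of cage e must have sum 8, so r5c3 = 1.
Cage a's pair has sum 5; hence r3c3 = 2.
2 is placed in row 4; hence r4c3 = 3.
Row 4 already has 3, leaving r4c5 = 1.
1 is placed in column 5, so r2c5 = 3.
The 3 cells of cage c must have sum 8, so r3c4 = 1.
Row 4 already has 3; hence r4c2 = 4.
Cage e needs sum 8; hence r5c2 = 3.
Cage d needs sum 8; hence r5c4 = 5.
5 is placed in column 4, which forces r1c4 = 3.
Column 5 already has 3, which forces r1c5 = 5.
3 is placed in row 2, leaving r2c1 = 1.
Row 3 now contains 1; hence r3c1 = 3.
4 is placed in row 4, so r4c1 = 5.
Row 5 already has 5; hence r5c1 = 4.
The full grid is 2 1 4 3 5 / 1 2 5 4 3 / 3 5 2 1 4 / 5 4 3 2 1 / 4 3 1 5 2.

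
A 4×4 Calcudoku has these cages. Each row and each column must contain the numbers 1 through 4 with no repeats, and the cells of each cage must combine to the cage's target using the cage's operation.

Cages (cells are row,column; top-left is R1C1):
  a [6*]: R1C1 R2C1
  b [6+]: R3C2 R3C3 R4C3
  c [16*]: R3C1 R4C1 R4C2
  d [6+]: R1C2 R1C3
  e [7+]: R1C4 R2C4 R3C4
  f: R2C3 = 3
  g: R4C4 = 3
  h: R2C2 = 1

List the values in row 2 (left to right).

2 1 3 4

Cage h is given, which forces R2C2 = 1.
Cage f is given, leaving R2C3 = 3.
Cage g is a single given cell, which forces R4C4 = 3.
Cage a's pair has product 6, which forces R1C1 = 3.
Row 2 now contains 3; hence R2C1 = 2.
Row 2 now contains 2, leaving R2C4 = 4.
2 is placed in column 1, leaving R3C1 = 4.
The 3 cells of cage b must have sum 6, which forces R3C2 = 3.
4 is placed in column 1, so R4C1 = 1.
Row 4 now contains 1, which forces R4C3 = 2.
Cage d's pair has sum 6, so R1C2 = 2.
Column 3 already has 2, leaving R1C3 = 4.
Row 1 already has 2, so R1C4 = 1.
Column 3 already has 2, which forces R3C3 = 1.
1 is placed in column 4, so R3C4 = 2.
2 is placed in row 4, leaving R4C2 = 4.
Filled in: 3 2 4 1 / 2 1 3 4 / 4 3 1 2 / 1 4 2 3.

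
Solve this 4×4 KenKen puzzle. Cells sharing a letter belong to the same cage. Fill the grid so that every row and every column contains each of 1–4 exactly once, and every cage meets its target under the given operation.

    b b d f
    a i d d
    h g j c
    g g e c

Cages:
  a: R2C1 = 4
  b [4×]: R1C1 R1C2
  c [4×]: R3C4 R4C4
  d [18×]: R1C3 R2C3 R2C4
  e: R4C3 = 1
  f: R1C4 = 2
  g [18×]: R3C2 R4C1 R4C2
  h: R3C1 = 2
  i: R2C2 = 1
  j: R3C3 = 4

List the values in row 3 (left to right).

2 3 4 1

The 3 cells of cage d must have product 18, so R1C3 = 3.
F is a freebie, so R1C4 = 2.
Cage a is given; hence R2C1 = 4.
Cage i is given, which forces R2C2 = 1.
The 3 cells of cage d must have product 18; hence R2C3 = 2.
Cage d has product 18, leaving R2C4 = 3.
Cage h is given; hence R3C1 = 2.
Cage g has product 18; hence R3C2 = 3.
J is a freebie; hence R3C3 = 4.
Row 3 already has 4, so R3C4 = 1.
Cage g needs product 18; hence R4C1 = 3.
The 3 cells of cage g must have product 18, leaving R4C2 = 2.
Cage e is given, so R4C3 = 1.
Column 4 now contains 1, which forces R4C4 = 4.
Column 1 now contains 4, which forces R1C1 = 1.
Column 2 now contains 1, so R1C2 = 4.
Completed grid: 1 4 3 2 / 4 1 2 3 / 2 3 4 1 / 3 2 1 4.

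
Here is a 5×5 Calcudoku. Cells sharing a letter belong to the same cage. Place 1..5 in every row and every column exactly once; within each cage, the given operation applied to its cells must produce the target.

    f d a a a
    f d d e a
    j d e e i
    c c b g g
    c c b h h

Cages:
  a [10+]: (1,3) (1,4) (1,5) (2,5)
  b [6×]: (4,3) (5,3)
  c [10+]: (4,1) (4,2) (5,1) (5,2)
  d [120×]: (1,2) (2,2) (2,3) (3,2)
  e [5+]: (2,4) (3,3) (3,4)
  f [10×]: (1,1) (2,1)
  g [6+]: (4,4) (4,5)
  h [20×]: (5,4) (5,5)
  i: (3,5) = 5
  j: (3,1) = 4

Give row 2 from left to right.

2 4 5 1 3

Cage j is given; hence (3,1) = 4.
Cage i is a single given cell, leaving (3,5) = 5.
5 is placed in column 5; hence (5,5) = 4.
Row 5 already has 4, so (5,4) = 5.
Column 4 now contains 5, which forces (4,4) = 4.
Cage g needs two cells with sum 6, which forces (4,5) = 2.
Row 4 already has 2, which forces (4,3) = 3.
Cage b's pair has product 6, so (5,3) = 2.
Cage e has sum 5; hence (2,4) = 1.
1 is placed in row 2; hence (2,5) = 3.
Column 3 now contains 2, leaving (3,3) = 1.
The 3 cells of cage e must have sum 5; hence (3,4) = 3.
The 4 cells of cage d must have product 120, which forces (1,2) = 3.
The 4 cells of cage a must have sum 10; hence (1,3) = 4.
Column 4 already has 1, so (1,4) = 2.
3 is placed in column 5; hence (1,5) = 1.
Column 3 now contains 4, leaving (2,3) = 5.
Row 3 now contains 3, which forces (3,2) = 2.
Column 2 now contains 3, leaving (5,2) = 1.
Row 1 already has 2, leaving (1,1) = 5.
Row 2 now contains 5, so (2,1) = 2.
Row 2 now contains 5, so (2,2) = 4.
The 4 cells of cage c must have sum 10; hence (4,1) = 1.
1 is placed in column 2, which forces (4,2) = 5.
Row 5 now contains 1, so (5,1) = 3.
Filled in: 5 3 4 2 1 / 2 4 5 1 3 / 4 2 1 3 5 / 1 5 3 4 2 / 3 1 2 5 4.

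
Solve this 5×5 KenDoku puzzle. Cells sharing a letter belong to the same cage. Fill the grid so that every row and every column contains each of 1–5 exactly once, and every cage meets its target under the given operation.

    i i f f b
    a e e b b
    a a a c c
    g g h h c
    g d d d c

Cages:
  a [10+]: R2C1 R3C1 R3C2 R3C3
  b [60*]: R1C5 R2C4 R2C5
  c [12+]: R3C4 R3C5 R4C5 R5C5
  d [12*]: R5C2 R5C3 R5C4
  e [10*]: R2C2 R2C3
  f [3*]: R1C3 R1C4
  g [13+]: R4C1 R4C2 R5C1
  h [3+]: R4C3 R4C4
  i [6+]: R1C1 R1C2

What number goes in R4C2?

In row 2, 1 can only go at R2C1, so R2C1 = 1.
In row 5, 2 can only go at R5C5, so R5C5 = 2.
In row 5, 5 can only go at R5C1, so R5C1 = 5.
Column 1 now contains 5; hence R4C1 = 3.
Cage g has sum 13, which forces R4C2 = 5.
Column 2 already has 5, so R2C2 = 2.
Cage e needs two cells with product 10, which forces R2C3 = 5.
Cage i's pair has sum 6, so R1C1 = 2.
Column 2 now contains 2, which forces R1C2 = 4.
The 3 cells of cage b must have product 60, so R1C5 = 5.
Column 1 now contains 2; hence R3C1 = 4.
Column 2 already has 4, so R3C2 = 3.
Row 3 now contains 3; hence R3C3 = 2.
Row 3 already has 4, so R3C5 = 1.
Column 3 already has 2, which forces R4C3 = 1.
Row 4 now contains 1; hence R4C4 = 2.
Column 5 now contains 1, leaving R4C5 = 4.
Column 2 now contains 3, leaving R5C2 = 1.
Column 3 already has 1, leaving R1C3 = 3.
The two cells of cage f must have product 3; hence R1C4 = 1.
The 3 cells of cage b must have product 60, so R2C4 = 4.
Column 5 already has 4, which forces R2C5 = 3.
Row 3 already has 1, so R3C4 = 5.
Column 3 already has 3, which forces R5C3 = 4.
Column 4 now contains 4, which forces R5C4 = 3.
Completed grid: 2 4 3 1 5 / 1 2 5 4 3 / 4 3 2 5 1 / 3 5 1 2 4 / 5 1 4 3 2.

5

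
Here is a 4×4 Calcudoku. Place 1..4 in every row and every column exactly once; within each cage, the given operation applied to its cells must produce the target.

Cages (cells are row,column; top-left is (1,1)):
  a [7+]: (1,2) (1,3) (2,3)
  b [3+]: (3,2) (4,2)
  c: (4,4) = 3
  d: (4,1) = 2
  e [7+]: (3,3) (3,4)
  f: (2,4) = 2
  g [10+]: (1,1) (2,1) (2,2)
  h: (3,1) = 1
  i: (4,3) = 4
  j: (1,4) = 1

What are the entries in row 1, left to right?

Cage j is a single given cell, so (1,4) = 1.
Cage f is given, leaving (2,4) = 2.
H is a freebie; hence (3,1) = 1.
Row 3 already has 1, so (3,2) = 2.
Cage d is given; hence (4,1) = 2.
Column 2 already has 2, which forces (4,2) = 1.
I is a freebie, leaving (4,3) = 4.
Cage c is a single given cell, so (4,4) = 3.
Cage g has sum 10, leaving (1,1) = 3.
Cage a has sum 7; hence (1,2) = 4.
The 3 cells of cage a must have sum 7, leaving (1,3) = 2.
Row 2 already has 2; hence (2,1) = 4.
Cage g needs sum 10, leaving (2,2) = 3.
Cage a has sum 7, so (2,3) = 1.
4 is placed in column 3, which forces (3,3) = 3.
Column 4 already has 3; hence (3,4) = 4.
Filled in: 3 4 2 1 / 4 3 1 2 / 1 2 3 4 / 2 1 4 3.

3 4 2 1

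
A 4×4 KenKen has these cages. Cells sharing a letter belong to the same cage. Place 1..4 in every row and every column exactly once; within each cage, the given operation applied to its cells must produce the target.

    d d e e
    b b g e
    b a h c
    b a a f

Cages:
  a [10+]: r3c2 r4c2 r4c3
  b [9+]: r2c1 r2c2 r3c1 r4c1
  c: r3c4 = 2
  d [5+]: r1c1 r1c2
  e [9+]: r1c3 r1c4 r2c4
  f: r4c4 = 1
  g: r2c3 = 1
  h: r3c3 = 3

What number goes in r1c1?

G is a freebie, so r2c3 = 1.
Cage h is a single given cell; hence r3c3 = 3.
Cage c is a single given cell, so r3c4 = 2.
Column 3 already has 3, so r4c3 = 4.
Cage f is given, so r4c4 = 1.
Column 3 already has 4, which forces r1c3 = 2.
Cage b needs sum 9, so r3c1 = 1.
Row 3 now contains 3, so r3c2 = 4.
Row 4 now contains 4, so r4c2 = 2.
The two cells of cage d must have sum 5, which forces r1c1 = 4.
The two cells of cage d must have sum 5; hence r1c2 = 1.
Row 1 already has 4, leaving r1c4 = 3.
Cage b needs sum 9; hence r2c1 = 2.
Column 2 already has 2; hence r2c2 = 3.
Column 4 now contains 3, so r2c4 = 4.
Row 4 already has 2, leaving r4c1 = 3.
Completed grid: 4 1 2 3 / 2 3 1 4 / 1 4 3 2 / 3 2 4 1.

4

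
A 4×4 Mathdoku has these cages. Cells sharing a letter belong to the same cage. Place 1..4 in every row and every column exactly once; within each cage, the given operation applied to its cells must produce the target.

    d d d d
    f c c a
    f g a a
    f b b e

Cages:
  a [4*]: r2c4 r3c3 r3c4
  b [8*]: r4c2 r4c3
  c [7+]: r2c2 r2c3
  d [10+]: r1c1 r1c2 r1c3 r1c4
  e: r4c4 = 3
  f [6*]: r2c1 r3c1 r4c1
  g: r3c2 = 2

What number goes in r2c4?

1

Cage g is a single given cell, so r3c2 = 2.
Row 3 already has 2, leaving r3c3 = 1.
1 is placed in row 3; hence r3c4 = 4.
Column 2 now contains 2, which forces r4c2 = 4.
4 is placed in row 4; hence r4c3 = 2.
Cage e is given, leaving r4c4 = 3.
The 3 cells of cage f must have product 6; hence r2c1 = 2.
Column 2 already has 4, which forces r2c2 = 3.
Cage c needs two cells with sum 7, so r2c3 = 4.
Cage a has product 4, leaving r2c4 = 1.
1 is placed in row 3; hence r3c1 = 3.
3 is placed in row 4; hence r4c1 = 1.
Column 1 now contains 1; hence r1c1 = 4.
Column 2 already has 3, which forces r1c2 = 1.
Column 3 already has 4, leaving r1c3 = 3.
Column 4 now contains 1, so r1c4 = 2.
The full grid is 4 1 3 2 / 2 3 4 1 / 3 2 1 4 / 1 4 2 3.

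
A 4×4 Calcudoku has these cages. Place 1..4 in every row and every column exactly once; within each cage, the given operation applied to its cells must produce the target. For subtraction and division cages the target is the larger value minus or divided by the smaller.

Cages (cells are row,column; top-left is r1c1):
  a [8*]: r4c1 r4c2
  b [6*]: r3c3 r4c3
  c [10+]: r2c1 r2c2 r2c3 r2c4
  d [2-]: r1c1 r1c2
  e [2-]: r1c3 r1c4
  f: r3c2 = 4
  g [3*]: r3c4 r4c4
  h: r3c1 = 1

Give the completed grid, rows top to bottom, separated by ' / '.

Cage h is given, leaving r3c1 = 1.
Cage f is a single given cell, which forces r3c2 = 4.
1 is placed in row 3; hence r3c4 = 3.
4 is placed in column 2; hence r4c2 = 2.
Row 4 already has 2, leaving r4c3 = 3.
Column 4 already has 3, leaving r4c4 = 1.
The two cells of cage d must have difference 2, so r1c1 = 3.
Cage d's pair has difference 2, leaving r1c2 = 1.
Column 2 already has 1, which forces r2c2 = 3.
3 is placed in row 3; hence r3c3 = 2.
Row 4 already has 2, so r4c1 = 4.
Column 3 now contains 2, leaving r1c3 = 4.
Cage e needs two cells with difference 2, so r1c4 = 2.
Column 1 now contains 4; hence r2c1 = 2.
Cage c has sum 10, leaving r2c3 = 1.
Cage c needs sum 10; hence r2c4 = 4.

3 1 4 2 / 2 3 1 4 / 1 4 2 3 / 4 2 3 1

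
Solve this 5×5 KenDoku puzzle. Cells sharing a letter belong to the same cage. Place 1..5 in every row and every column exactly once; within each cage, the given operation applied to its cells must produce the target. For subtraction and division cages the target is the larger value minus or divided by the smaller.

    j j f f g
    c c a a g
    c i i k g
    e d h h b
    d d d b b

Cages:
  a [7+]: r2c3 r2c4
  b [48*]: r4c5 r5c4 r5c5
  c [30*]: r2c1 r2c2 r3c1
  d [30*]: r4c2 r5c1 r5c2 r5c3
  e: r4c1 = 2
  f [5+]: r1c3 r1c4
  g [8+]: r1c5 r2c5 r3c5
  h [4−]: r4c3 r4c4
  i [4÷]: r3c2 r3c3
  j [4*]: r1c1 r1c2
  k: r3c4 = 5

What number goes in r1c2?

Cage k is given, which forces r3c4 = 5.
E is a freebie, which forces r4c1 = 2.
Column 4 now contains 5, so r4c4 = 1.
Cage b needs product 48; hence r4c5 = 4.
The 3 cells of cage b must have product 48, so r5c4 = 4.
The 3 cells of cage b must have product 48, which forces r5c5 = 3.
The 3 cells of cage c must have product 30, which forces r2c1 = 5.
Cage c has product 30; hence r2c2 = 2.
5 is placed in row 2; hence r2c3 = 4.
Row 2 already has 2, so r2c4 = 3.
Row 2 already has 2, which forces r2c5 = 1.
Column 1 now contains 2, so r3c1 = 3.
Column 3 already has 4, which forces r3c3 = 1.
1 is placed in column 5, which forces r3c5 = 2.
Cage d needs product 30, which forces r4c2 = 3.
Row 4 already has 1; hence r4c3 = 5.
5 is placed in column 1; hence r5c1 = 1.
1 is placed in row 5, so r5c2 = 5.
5 is placed in column 3, which forces r5c3 = 2.
Column 1 now contains 1; hence r1c1 = 4.
Cage j needs two cells with product 4, which forces r1c2 = 1.
Column 3 already has 2, so r1c3 = 3.
3 is placed in column 4, which forces r1c4 = 2.
Column 5 already has 2, which forces r1c5 = 5.
Row 3 now contains 1; hence r3c2 = 4.
Completed grid: 4 1 3 2 5 / 5 2 4 3 1 / 3 4 1 5 2 / 2 3 5 1 4 / 1 5 2 4 3.

1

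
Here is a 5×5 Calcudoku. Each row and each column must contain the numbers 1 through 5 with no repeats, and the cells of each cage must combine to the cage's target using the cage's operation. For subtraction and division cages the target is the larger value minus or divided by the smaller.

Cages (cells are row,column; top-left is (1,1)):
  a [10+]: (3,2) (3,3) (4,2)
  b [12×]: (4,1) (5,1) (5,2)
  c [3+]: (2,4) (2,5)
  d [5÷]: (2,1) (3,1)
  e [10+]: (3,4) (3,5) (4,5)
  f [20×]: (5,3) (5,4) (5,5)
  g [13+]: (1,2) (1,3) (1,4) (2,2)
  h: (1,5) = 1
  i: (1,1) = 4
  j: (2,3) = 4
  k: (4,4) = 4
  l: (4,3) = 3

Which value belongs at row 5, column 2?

I is a freebie, so (1,1) = 4.
H is a freebie; hence (1,5) = 1.
Cage j is given; hence (2,3) = 4.
Column 5 now contains 1, so (2,5) = 2.
Cage l is given, so (4,3) = 3.
Cage k is a single given cell, so (4,4) = 4.
Row 4 now contains 4, so (4,5) = 5.
Column 5 now contains 5, leaving (5,5) = 4.
Cage g has sum 13, leaving (1,4) = 3.
The 4 cells of cage g must have sum 13, leaving (2,2) = 3.
2 is placed in row 2, so (2,4) = 1.
Column 2 now contains 3, so (3,2) = 4.
The 3 cells of cage a must have sum 10; hence (3,3) = 5.
Cage e has sum 10, so (3,4) = 2.
Column 5 now contains 4, so (3,5) = 3.
Cage b needs product 12; hence (4,1) = 2.
Row 4 already has 2, so (4,2) = 1.
Cage b needs product 12, so (5,1) = 3.
Cage b has product 12, leaving (5,2) = 2.
Column 3 already has 5; hence (5,3) = 1.
Column 4 now contains 1; hence (5,4) = 5.
Column 2 now contains 2, so (1,2) = 5.
Column 3 already has 5, leaving (1,3) = 2.
Row 2 already has 1, leaving (2,1) = 5.
5 is placed in row 3, so (3,1) = 1.
The full grid is 4 5 2 3 1 / 5 3 4 1 2 / 1 4 5 2 3 / 2 1 3 4 5 / 3 2 1 5 4.

2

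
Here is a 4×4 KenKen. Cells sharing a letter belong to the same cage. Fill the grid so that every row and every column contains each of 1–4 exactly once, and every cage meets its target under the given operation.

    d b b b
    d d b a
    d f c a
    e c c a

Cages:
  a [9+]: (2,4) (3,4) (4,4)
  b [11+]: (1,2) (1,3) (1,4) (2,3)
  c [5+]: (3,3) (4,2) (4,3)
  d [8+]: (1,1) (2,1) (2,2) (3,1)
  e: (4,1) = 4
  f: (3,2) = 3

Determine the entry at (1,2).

4

Cage f is a single given cell, so (3,2) = 3.
E is a freebie, leaving (4,1) = 4.
Cage d needs sum 8, so (2,2) = 2.
2 is placed in column 2, leaving (4,2) = 1.
Row 4 already has 1; hence (4,3) = 3.
3 is placed in row 4; hence (4,4) = 2.
Column 2 now contains 1, leaving (1,2) = 4.
Cage b has sum 11, so (1,3) = 2.
Cage b needs sum 11, which forces (1,4) = 1.
3 is placed in column 3, leaving (2,3) = 4.
Cage a needs sum 9, leaving (2,4) = 3.
Cage c has sum 5, leaving (3,3) = 1.
Column 4 now contains 2, which forces (3,4) = 4.
Row 1 already has 1, so (1,1) = 3.
Row 2 now contains 3, leaving (2,1) = 1.
Row 3 now contains 1, so (3,1) = 2.
Completed grid: 3 4 2 1 / 1 2 4 3 / 2 3 1 4 / 4 1 3 2.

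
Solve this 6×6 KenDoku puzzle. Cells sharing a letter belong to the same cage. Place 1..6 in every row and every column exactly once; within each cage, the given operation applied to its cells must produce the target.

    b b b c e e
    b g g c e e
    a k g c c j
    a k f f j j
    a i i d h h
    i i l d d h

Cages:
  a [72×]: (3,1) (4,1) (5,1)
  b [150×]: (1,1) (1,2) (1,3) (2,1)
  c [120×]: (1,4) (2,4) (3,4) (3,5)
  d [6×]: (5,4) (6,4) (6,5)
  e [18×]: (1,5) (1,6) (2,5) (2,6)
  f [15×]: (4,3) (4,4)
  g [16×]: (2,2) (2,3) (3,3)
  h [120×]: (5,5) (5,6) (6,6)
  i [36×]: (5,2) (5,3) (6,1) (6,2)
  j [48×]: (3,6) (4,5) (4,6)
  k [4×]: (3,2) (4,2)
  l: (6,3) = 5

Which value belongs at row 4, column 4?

Cage b has product 150, which forces (2,1) = 5.
Cage l is a single given cell; hence (6,3) = 5.
Cage b needs product 150, leaving (1,2) = 5.
Column 3 already has 5, which forces (4,3) = 3.
Cage f needs two cells with product 15, leaving (4,4) = 5.
The 4 cells of cage c must have product 120, which forces (3,5) = 5.
Cage h needs product 120, so (5,6) = 5.
The only place for 4 in row 1 is (1,4).
The only place for 1 in row 4 is (4,2).
Column 2 now contains 1; hence (3,2) = 4.
4 is placed in row 3, so (3,3) = 2.
Row 3 already has 2, which forces (3,6) = 6.
6 is placed in column 6; hence (6,6) = 4.
Column 2 already has 4, which forces (2,2) = 2.
Cage g needs product 16, so (2,3) = 4.
Row 2 already has 2, so (2,4) = 6.
Row 3 already has 6, so (3,1) = 3.
Row 3 already has 3; hence (3,4) = 1.
Cage j needs product 48, so (4,5) = 4.
Column 6 already has 4, leaving (4,6) = 2.
Cage h has product 120, leaving (5,5) = 6.
Cage e has product 18, leaving (1,5) = 2.
Cage e needs product 18, which forces (1,6) = 3.
The 4 cells of cage e must have product 18, leaving (2,5) = 3.
Cage e needs product 18, which forces (2,6) = 1.
4 is placed in row 4, leaving (4,1) = 6.
Row 5 now contains 6, so (5,1) = 4.
Row 5 now contains 6, so (5,2) = 3.
Row 5 now contains 6, so (5,3) = 1.
3 is placed in row 5, so (5,4) = 2.
The 4 cells of cage i must have product 36; hence (6,1) = 2.
Cage i has product 36, which forces (6,2) = 6.
Column 4 now contains 2, which forces (6,4) = 3.
Cage d has product 6, so (6,5) = 1.
Column 1 now contains 6, so (1,1) = 1.
1 is placed in column 3; hence (1,3) = 6.
The full grid is 1 5 6 4 2 3 / 5 2 4 6 3 1 / 3 4 2 1 5 6 / 6 1 3 5 4 2 / 4 3 1 2 6 5 / 2 6 5 3 1 4.

5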